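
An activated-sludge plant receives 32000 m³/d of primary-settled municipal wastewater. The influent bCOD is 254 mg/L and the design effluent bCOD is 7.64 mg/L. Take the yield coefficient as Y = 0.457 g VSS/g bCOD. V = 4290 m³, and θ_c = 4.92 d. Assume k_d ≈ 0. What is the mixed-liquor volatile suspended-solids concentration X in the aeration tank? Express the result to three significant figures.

From V·X = Y·Q·(S₀ − S)·θ_c (decay neglected): X = 0.457 × 32000 × (254 − 7.64) × 4.92 / 4290 = 4132 mg/L.

X ≈ 4130 mg/L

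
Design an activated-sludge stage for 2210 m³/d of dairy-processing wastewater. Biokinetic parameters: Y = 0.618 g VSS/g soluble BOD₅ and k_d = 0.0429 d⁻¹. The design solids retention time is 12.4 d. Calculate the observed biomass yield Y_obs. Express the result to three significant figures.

Correct the yield for decay: Y_obs = Y/(1 + k_d θ_c) = 0.618 / (1 + 0.0429 × 12.4) = 0.618 / 1.532 = 0.4034.

Y_obs ≈ 0.403 g VSS/g soluble BOD₅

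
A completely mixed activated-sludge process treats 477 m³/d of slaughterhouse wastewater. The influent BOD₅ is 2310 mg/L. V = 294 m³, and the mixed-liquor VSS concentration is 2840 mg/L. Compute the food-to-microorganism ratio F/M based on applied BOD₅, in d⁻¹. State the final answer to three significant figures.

F/M = applied load / biomass = Q·S₀/(V·X) = 477 × 2310 / (294.0 × 2840) = 1.320 d⁻¹.

F/M ≈ 1.32 d⁻¹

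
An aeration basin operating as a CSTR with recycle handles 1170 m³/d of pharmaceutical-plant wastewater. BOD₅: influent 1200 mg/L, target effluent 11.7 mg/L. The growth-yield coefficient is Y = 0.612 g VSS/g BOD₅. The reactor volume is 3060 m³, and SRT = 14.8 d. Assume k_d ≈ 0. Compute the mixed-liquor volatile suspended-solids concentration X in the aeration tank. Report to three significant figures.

X ≈ 4120 mg/L

Without decay, X = Y Q (S₀−S) θ_c / V = 0.612 × 1170 × (1200 − 11.7) × 14.8 / 3060 = 4115 mg/L.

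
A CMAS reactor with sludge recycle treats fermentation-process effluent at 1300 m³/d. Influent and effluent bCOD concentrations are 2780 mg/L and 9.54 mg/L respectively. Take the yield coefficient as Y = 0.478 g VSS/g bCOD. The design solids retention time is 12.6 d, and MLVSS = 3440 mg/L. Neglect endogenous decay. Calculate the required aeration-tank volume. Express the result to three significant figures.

With k_d = 0 the design equation reduces to V = Y Q (S₀−S) θ_c / X = 0.478 × 1300 × (2780 − 9.54) × 12.6 / 3440 = 6306 m³.

V ≈ 6310 m³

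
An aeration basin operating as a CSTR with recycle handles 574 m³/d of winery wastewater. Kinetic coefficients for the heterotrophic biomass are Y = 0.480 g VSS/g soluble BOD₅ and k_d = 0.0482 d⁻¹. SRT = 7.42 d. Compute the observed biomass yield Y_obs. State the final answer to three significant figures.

Y_obs = Y / (1 + k_d θ_c) = 0.480 / (1 + 0.0482 × 7.42) = 0.480 / 1.358 = 0.3536.

Y_obs ≈ 0.354 g VSS/g soluble BOD₅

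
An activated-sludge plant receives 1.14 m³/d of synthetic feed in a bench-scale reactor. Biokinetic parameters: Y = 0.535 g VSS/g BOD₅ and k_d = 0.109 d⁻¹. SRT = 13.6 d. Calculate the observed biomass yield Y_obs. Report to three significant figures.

Observed yield with endogenous decay: Y_obs = Y / (1 + k_d·θ_c) = 0.535 / (1 + 0.109 × 13.6) = 0.535 / 2.482 = 0.2155 g VSS/g BOD₅.

Y_obs ≈ 0.216 g VSS/g BOD₅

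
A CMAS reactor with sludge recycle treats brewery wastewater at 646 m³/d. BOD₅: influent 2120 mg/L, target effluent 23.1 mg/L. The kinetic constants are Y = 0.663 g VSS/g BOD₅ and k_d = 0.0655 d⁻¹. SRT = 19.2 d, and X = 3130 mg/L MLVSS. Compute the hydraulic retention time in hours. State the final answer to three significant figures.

Rearranging the biomass balance for a CMAS with decay, V = Y·Q·ΔS·θ_c / [X·(1+k_d θ_c)] = 0.663 × 646 × (2120 − 23.1) × 19.2 / [3130 × (1 + 0.0655 × 19.2)] = 1.72×10^7 / 7066 = 2440 m³.
τ = V/Q = 2440/646 = 3.777 d, or 90.66 h.

τ ≈ 90.7 h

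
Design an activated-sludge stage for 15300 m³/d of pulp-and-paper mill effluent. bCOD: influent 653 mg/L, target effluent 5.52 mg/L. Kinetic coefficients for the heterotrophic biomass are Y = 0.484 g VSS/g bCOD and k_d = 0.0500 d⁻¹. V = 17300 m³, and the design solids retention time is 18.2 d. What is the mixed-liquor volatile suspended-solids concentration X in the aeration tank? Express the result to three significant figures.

From V·X·(1 + k_d·θ_c) = Y·Q·(S₀ − S)·θ_c: X = 0.484 × 15300 × (653 − 5.52) × 18.2 / [17300 × (1 + 0.0500 × 18.2)] = 2641 mg/L.

X ≈ 2640 mg/L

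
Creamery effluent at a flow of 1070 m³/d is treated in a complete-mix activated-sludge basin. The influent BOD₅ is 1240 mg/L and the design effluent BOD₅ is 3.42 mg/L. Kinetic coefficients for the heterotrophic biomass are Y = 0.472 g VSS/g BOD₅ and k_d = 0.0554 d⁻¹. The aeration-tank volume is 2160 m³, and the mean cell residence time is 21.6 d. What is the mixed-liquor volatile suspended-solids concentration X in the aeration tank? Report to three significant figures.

X = Y·Q·ΔS·θ_c / [V·(1 + k_d θ_c)] = 0.472 × 1070 × (1240 − 3.42) × 21.6 / [2160 × (1 + 0.0554 × 21.6)] = 2843 mg/L.

X ≈ 2840 mg/L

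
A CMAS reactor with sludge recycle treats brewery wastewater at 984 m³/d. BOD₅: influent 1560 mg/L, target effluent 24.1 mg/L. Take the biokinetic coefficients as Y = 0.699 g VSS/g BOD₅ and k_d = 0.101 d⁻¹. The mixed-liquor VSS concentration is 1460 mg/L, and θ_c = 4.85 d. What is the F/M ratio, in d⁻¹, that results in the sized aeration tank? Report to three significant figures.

F/M ≈ 0.446 d⁻¹

From the SRT design equation V = Y Q (S₀−S) θ_c / [X (1 + k_d θ_c)] = 0.699 × 984 × (1560 − 24.1) × 4.85 / [1460 × (1 + 0.101 × 4.85)] = 5.12×10^6 / 2175 = 2355 m³.
F/M = applied load / biomass = Q·S₀/(V·X) = 984 × 1560 / (2355 × 1460) = 0.4464 d⁻¹.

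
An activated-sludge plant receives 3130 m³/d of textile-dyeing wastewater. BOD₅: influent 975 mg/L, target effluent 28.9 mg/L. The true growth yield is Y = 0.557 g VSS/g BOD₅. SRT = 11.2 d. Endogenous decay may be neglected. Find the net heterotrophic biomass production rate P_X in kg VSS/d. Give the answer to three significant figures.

With endogenous decay neglected, the observed yield equals the true yield: Y_obs = Y = 0.557 g VSS/g BOD₅.
Q·(S₀ − S) = 3130 × (975 − 28.9) × 10⁻³ = 2961 kg/d removed.
Net biomass production P_X = Y_obs × Q·(S₀ − S) = 0.5570 × 2961 = 1649 kg VSS/d.

P_X ≈ 1650 kg VSS/d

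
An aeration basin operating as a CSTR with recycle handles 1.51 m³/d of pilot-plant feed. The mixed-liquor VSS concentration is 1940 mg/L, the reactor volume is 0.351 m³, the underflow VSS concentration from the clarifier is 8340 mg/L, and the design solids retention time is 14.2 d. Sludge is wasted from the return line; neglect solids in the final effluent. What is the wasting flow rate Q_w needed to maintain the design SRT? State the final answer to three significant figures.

θ_c = V·X/(Q_w·X_r) when wasting from the recycle, so Q_w = V·X/(θ_c·X_r) = 0.3510 × 1940 / (14.2 × 8340) = 0.005750 m³/d.

Q_w ≈ 0.00575 m³/d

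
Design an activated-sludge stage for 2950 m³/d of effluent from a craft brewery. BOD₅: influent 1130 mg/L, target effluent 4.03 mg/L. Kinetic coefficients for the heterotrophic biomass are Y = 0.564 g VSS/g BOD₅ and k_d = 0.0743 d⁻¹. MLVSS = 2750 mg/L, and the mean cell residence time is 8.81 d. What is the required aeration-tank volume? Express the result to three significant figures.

From the SRT design equation V = Y Q (S₀−S) θ_c / [X (1 + k_d θ_c)] = 0.564 × 2950 × (1130 − 4.03) × 8.81 / [2750 × (1 + 0.0743 × 8.81)] = 1.65×10^7 / 4550 = 3627 m³.

V ≈ 3630 m³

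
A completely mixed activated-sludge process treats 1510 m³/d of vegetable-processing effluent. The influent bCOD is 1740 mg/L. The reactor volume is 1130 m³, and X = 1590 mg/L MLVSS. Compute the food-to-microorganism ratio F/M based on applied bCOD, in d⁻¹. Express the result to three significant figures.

F/M = applied load / biomass = Q·S₀/(V·X) = 1510 × 1740 / (1130 × 1590) = 1.462 d⁻¹.

F/M ≈ 1.46 d⁻¹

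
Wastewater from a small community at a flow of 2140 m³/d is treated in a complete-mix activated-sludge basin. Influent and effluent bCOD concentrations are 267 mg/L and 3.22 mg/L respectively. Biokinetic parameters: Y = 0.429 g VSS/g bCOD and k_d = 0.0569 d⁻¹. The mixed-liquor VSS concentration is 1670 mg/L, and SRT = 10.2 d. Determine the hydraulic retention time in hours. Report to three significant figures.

From the SRT design equation V = Y Q (S₀−S) θ_c / [X (1 + k_d θ_c)] = 0.429 × 2140 × (267 − 3.22) × 10.2 / [1670 × (1 + 0.0569 × 10.2)] = 2.47×10^6 / 2639 = 935.9 m³.
Hydraulic retention time τ = V/Q = 935.9 / 2140 = 0.4373 d = 10.50 h.

τ ≈ 10.5 h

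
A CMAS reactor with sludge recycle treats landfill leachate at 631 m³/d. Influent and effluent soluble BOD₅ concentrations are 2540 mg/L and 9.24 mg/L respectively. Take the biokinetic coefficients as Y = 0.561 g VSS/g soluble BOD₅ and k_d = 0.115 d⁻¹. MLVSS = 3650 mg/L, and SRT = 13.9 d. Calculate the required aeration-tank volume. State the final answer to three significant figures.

Steady-state biomass mass balance: V·X·(1 + k_d·θ_c) = Y·Q·(S₀ − S)·θ_c, so V = 0.561 × 631 × (2540 − 9.24) × 13.9 / [3650 × (1 + 0.115 × 13.9)] = 1.25×10^7 / 9485 = 1313 m³.

V ≈ 1310 m³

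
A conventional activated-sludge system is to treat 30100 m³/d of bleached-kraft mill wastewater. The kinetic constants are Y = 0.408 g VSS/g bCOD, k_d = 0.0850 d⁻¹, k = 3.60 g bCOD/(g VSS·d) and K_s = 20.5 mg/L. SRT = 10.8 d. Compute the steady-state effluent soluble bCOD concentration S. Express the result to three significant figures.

For a completely mixed reactor with recycle the Lawrence–McCarty relation gives S = K_s·(1 + k_d·θ_c) / [θ_c·(Y·k − k_d) − 1] = 20.5 × (1 + 0.0850 × 10.8) / [10.8 × (0.408 × 3.60 − 0.0850) − 1] = 39.32 / 13.95 = 2.820 mg/L.

S ≈ 2.82 mg/L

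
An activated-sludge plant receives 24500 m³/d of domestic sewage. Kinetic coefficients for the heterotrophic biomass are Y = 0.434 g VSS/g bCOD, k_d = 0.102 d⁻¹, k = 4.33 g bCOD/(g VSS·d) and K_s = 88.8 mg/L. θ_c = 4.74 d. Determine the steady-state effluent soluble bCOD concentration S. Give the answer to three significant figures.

From the Monod/SRT balance for a CMAS, S = K_s·(1+k_d θ_c)/[θ_c·(Y k − k_d) − 1] = 88.8 × (1 + 0.102 × 4.74) / [4.74 × (0.434 × 4.33 − 0.102) − 1] = 131.7 / 7.424 = 17.74 mg/L.

S ≈ 17.7 mg/L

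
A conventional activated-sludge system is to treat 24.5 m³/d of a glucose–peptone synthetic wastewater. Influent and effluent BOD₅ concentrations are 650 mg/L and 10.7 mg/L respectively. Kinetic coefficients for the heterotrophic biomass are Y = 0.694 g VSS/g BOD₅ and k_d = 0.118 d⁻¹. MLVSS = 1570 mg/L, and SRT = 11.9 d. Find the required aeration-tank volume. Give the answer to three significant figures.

Steady-state biomass mass balance: V·X·(1 + k_d·θ_c) = Y·Q·(S₀ − S)·θ_c, so V = 0.694 × 24.5 × (650 − 10.7) × 11.9 / [1570 × (1 + 0.118 × 11.9)] = 1.29×10^5 / 3775 = 34.27 m³.

V ≈ 34.3 m³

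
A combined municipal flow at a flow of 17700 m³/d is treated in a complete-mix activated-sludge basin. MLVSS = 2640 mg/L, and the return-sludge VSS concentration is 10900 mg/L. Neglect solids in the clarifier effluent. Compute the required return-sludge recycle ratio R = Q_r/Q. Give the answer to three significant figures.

R ≈ 0.320

Solids balance on the clarifier gives (1+R)X = R·X_r, so R = X/(X_r − X) = 2640 / (10900 − 2640) = 0.3196.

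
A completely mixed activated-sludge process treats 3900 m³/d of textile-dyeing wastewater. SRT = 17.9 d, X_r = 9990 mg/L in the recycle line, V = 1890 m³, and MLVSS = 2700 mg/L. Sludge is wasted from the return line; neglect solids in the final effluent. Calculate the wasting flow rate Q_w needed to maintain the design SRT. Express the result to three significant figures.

Q_w ≈ 28.5 m³/d

Wasting from the return line (neglecting effluent solids): Q_w = V·X / (θ_c·X_r) = 1890 × 2700 / (17.9 × 9990) = 28.54 m³/d.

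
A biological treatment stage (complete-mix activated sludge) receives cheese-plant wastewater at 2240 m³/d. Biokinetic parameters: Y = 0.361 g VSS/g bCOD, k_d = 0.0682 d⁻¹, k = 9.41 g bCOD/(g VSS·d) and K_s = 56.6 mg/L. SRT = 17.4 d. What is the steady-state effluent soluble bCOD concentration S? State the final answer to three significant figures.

Effluent substrate depends only on kinetics and SRT: S = K_s(1 + k_d θ_c) / [θ_c(Yk − k_d) − 1] = 56.6 × (1 + 0.0682 × 17.4) / [17.4 × (0.361 × 9.41 − 0.0682) − 1] = 123.8 / 56.92 = 2.174 mg/L.

S ≈ 2.17 mg/L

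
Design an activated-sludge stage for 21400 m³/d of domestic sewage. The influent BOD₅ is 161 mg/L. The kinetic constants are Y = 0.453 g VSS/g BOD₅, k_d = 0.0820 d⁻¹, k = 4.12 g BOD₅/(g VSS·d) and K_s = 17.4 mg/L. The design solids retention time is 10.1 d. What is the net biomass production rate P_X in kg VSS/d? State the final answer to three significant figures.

For a completely mixed reactor with recycle the Lawrence–McCarty relation gives S = K_s·(1 + k_d·θ_c) / [θ_c·(Y·k − k_d) − 1] = 17.4 × (1 + 0.0820 × 10.1) / [10.1 × (0.453 × 4.12 − 0.0820) − 1] = 31.81 / 17.02 = 1.869 mg/L.
The observed yield is Y_obs = Y/(1 + k_d·θ_c) = 0.453 / (1 + 0.0820 × 10.1) = 0.453 / 1.828 = 0.2478 g VSS per g BOD₅ removed.
Mass of BOD₅ removed per day: Q(S₀ − S) = 21400 × 159.1 g/m³ = 3405 kg/d.
So the net sludge growth is P_X = 0.2478 × 3405 = 843.8 kg VSS/d.

P_X ≈ 844 kg VSS/d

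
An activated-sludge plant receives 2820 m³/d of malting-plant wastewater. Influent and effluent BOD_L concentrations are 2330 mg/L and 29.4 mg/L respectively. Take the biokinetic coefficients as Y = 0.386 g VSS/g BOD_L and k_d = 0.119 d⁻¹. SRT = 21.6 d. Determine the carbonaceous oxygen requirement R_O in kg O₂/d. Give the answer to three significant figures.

R_O ≈ 5490 kg O₂/d

Observed yield with endogenous decay: Y_obs = Y / (1 + k_d·θ_c) = 0.386 / (1 + 0.119 × 21.6) = 0.386 / 3.570 = 0.1081 g VSS/g BOD_L.
ΔS = 2330 − 29.4 = 2301 mg/L, so the substrate removal rate is 2820 × 2301/1000 = 6488 kg BOD_L/d.
Net sludge production P_X = 0.1081 × 6488 = 701.4 kg VSS/d.
R_O = Q·(S₀ − S) − 1.42·P_X = 6488 − 1.42 × 701.4 = 5492 kg O₂/d.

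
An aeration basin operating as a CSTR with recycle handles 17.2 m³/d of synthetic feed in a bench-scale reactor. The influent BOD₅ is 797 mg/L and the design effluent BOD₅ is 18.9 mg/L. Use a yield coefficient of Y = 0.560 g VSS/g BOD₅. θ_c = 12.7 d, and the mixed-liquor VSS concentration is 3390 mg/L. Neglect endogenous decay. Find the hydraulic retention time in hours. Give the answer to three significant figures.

τ ≈ 39.2 h

With k_d = 0 the design equation reduces to V = Y Q (S₀−S) θ_c / X = 0.560 × 17.2 × (797 − 18.9) × 12.7 / 3390 = 28.08 m³.
τ = V/Q = 28.08/17.2 = 1.632 d, or 39.18 h.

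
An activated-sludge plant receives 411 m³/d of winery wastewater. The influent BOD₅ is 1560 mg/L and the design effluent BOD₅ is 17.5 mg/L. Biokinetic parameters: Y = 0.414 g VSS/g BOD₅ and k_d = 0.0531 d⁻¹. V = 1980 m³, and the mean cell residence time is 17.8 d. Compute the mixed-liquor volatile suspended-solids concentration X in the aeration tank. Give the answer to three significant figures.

From V·X·(1 + k_d·θ_c) = Y·Q·(S₀ − S)·θ_c: X = 0.414 × 411 × (1560 − 17.5) × 17.8 / [1980 × (1 + 0.0531 × 17.8)] = 1213 mg/L.

X ≈ 1210 mg/L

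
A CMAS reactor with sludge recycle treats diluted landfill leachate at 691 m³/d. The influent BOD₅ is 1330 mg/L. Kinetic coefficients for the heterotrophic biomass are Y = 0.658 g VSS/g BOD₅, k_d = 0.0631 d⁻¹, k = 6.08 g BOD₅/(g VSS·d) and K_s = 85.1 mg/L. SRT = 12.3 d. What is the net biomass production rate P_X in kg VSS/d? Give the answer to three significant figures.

P_X ≈ 340 kg VSS/d

For a completely mixed reactor with recycle the Lawrence–McCarty relation gives S = K_s·(1 + k_d·θ_c) / [θ_c·(Y·k − k_d) − 1] = 85.1 × (1 + 0.0631 × 12.3) / [12.3 × (0.658 × 6.08 − 0.0631) − 1] = 151.1 / 47.43 = 3.187 mg/L.
Y_obs = Y / (1 + k_d θ_c) = 0.658 / (1 + 0.0631 × 12.3) = 0.658 / 1.776 = 0.3705.
Q·(S₀ − S) = 691 × (1330 − 3.19) × 10⁻³ = 916.8 kg/d removed.
Net biomass production P_X = Y_obs × Q·(S₀ − S) = 0.3705 × 916.8 = 339.7 kg VSS/d.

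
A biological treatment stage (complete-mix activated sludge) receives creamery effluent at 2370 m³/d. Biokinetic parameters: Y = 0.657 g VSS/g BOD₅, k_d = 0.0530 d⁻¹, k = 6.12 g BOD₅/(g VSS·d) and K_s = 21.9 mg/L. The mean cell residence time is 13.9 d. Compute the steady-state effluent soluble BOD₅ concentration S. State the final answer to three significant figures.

Effluent substrate depends only on kinetics and SRT: S = K_s(1 + k_d θ_c) / [θ_c(Yk − k_d) − 1] = 21.9 × (1 + 0.0530 × 13.9) / [13.9 × (0.657 × 6.12 − 0.0530) − 1] = 38.03 / 54.15 = 0.7023 mg/L.

S ≈ 0.702 mg/L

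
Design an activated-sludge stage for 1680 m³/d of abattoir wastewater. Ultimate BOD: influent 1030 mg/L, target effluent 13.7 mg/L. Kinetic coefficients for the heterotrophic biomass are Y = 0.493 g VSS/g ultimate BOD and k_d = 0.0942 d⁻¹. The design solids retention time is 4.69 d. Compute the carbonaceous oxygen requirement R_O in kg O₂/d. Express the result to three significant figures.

R_O ≈ 878 kg O₂/d

Y_obs = Y / (1 + k_d θ_c) = 0.493 / (1 + 0.0942 × 4.69) = 0.493 / 1.442 = 0.3419.
Mass of ultimate BOD removed per day: Q(S₀ − S) = 1680 × 1016 g/m³ = 1707 kg/d.
Net sludge production P_X = 0.3419 × 1707 = 583.8 kg VSS/d.
R_O = Q·(S₀ − S) − 1.42·P_X = 1707 − 1.42 × 583.8 = 878.4 kg O₂/d.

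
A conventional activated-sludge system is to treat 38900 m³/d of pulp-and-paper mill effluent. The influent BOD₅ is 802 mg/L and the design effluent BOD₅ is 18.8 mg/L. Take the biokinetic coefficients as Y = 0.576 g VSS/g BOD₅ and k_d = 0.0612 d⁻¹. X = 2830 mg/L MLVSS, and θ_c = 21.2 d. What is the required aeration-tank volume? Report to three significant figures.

V ≈ 57200 m³

Steady-state biomass mass balance: V·X·(1 + k_d·θ_c) = Y·Q·(S₀ − S)·θ_c, so V = 0.576 × 38900 × (802 − 18.8) × 21.2 / [2830 × (1 + 0.0612 × 21.2)] = 3.72×10^8 / 6502 = 57220 m³.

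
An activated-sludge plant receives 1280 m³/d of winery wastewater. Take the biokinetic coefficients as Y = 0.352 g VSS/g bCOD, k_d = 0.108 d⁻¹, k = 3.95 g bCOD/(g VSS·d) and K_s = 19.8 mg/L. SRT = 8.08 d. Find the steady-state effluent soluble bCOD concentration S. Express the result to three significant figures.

From the Monod/SRT balance for a CMAS, S = K_s·(1+k_d θ_c)/[θ_c·(Y k − k_d) − 1] = 19.8 × (1 + 0.108 × 8.08) / [8.08 × (0.352 × 3.95 − 0.108) − 1] = 37.08 / 9.362 = 3.961 mg/L.

S ≈ 3.96 mg/L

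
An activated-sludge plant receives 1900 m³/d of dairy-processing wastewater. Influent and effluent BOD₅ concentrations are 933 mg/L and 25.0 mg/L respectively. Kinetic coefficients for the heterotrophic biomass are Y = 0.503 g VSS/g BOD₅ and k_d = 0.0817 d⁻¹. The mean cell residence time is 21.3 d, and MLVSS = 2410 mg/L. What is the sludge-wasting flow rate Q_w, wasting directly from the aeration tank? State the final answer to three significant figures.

From the SRT design equation V = Y Q (S₀−S) θ_c / [X (1 + k_d θ_c)] = 0.503 × 1900 × (933 − 25.0) × 21.3 / [2410 × (1 + 0.0817 × 21.3)] = 1.85×10^7 / 6604 = 2799 m³.
With mixed-liquor wasting, θ_c = V/Q_w, so Q_w = V/θ_c = 2799/21.3 = 131.4 m³/d.

Q_w ≈ 131 m³/d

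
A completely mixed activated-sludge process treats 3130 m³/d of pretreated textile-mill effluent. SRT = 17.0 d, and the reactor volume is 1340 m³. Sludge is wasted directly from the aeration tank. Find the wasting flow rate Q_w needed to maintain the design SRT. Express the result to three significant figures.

Q_w ≈ 78.8 m³/d

For wasting at MLVSS concentration, Q_w = V/θ_c = 1340/17.0 = 78.82 m³/d.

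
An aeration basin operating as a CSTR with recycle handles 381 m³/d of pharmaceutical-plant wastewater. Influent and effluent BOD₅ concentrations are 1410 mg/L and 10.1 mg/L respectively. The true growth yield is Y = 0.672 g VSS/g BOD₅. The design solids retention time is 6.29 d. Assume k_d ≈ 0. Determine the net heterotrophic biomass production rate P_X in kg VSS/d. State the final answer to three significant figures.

Since k_d ≈ 0, Y_obs = Y = 0.672 g VSS/g BOD₅.
ΔS = 1410 − 10.1 = 1400 mg/L, so the substrate removal rate is 381 × 1400/1000 = 533.4 kg BOD₅/d.
So the net sludge growth is P_X = 0.6720 × 533.4 = 358.4 kg VSS/d.

P_X ≈ 358 kg VSS/d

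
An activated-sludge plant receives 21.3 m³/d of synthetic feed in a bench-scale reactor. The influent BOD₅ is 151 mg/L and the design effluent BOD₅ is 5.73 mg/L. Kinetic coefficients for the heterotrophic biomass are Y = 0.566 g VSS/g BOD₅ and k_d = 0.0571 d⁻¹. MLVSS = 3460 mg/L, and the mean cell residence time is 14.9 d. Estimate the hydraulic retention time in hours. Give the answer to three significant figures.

From the SRT design equation V = Y Q (S₀−S) θ_c / [X (1 + k_d θ_c)] = 0.566 × 21.3 × (151 − 5.73) × 14.9 / [3460 × (1 + 0.0571 × 14.9)] = 2.61×10^4 / 6404 = 4.075 m³.
τ = V/Q = 4.075/21.3 = 0.1913 d, or 4.592 h.

τ ≈ 4.59 h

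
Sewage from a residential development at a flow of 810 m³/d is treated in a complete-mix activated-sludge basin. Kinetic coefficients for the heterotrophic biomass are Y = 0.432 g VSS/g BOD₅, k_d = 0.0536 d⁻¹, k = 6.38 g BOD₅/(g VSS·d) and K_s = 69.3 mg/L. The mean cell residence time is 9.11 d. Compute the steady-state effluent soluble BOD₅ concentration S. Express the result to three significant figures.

S ≈ 4.37 mg/L

From the Monod/SRT balance for a CMAS, S = K_s·(1+k_d θ_c)/[θ_c·(Y k − k_d) − 1] = 69.3 × (1 + 0.0536 × 9.11) / [9.11 × (0.432 × 6.38 − 0.0536) − 1] = 103.1 / 23.62 = 4.367 mg/L.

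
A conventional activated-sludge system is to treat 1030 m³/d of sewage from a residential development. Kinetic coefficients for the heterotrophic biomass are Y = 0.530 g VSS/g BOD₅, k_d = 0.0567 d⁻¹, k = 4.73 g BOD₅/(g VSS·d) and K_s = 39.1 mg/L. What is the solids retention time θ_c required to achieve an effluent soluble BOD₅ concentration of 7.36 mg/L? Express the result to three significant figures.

θ_c ≈ 2.94 d

At the target effluent, Y k S/(K_s+S) = 0.530×4.73×7.36/46.46 = 0.3971 d⁻¹.
θ_c = 1/(μ − k_d) = 1/(0.3971 − 0.0567) = 1/0.3404 = 2.937 d.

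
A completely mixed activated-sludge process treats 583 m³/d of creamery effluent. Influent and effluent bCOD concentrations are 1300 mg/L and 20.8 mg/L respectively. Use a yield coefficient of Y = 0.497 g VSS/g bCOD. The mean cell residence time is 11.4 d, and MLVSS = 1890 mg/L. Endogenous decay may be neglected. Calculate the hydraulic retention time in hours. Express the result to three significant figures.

With k_d = 0 the design equation reduces to V = Y Q (S₀−S) θ_c / X = 0.497 × 583 × (1300 − 20.8) × 11.4 / 1890 = 2236 m³.
τ = V/Q = 2236/583 = 3.835 d, or 92.03 h.

τ ≈ 92.0 h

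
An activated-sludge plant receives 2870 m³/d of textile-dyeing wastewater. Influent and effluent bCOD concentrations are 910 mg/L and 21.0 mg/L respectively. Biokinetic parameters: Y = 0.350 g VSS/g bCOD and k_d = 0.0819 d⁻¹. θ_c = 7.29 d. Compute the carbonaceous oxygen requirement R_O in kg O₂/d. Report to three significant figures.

Correct the yield for decay: Y_obs = Y/(1 + k_d θ_c) = 0.350 / (1 + 0.0819 × 7.29) = 0.350 / 1.597 = 0.2192.
ΔS = 910 − 21.0 = 889.0 mg/L, so the substrate removal rate is 2870 × 889.0/1000 = 2551 kg bCOD/d.
Net sludge production P_X = 0.2192 × 2551 = 559.2 kg VSS/d.
Carbonaceous O₂ demand = substrate oxidised − cell-mass equivalent = 2551 − 1.42 × 559.2 = 1757 kg O₂/d.

R_O ≈ 1760 kg O₂/d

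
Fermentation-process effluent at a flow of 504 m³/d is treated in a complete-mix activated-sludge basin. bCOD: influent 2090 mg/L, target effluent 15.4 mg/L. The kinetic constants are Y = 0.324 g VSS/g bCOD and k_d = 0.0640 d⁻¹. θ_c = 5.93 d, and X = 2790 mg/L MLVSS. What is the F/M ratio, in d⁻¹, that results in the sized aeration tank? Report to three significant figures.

Steady-state biomass mass balance: V·X·(1 + k_d·θ_c) = Y·Q·(S₀ − S)·θ_c, so V = 0.324 × 504 × (2090 − 15.4) × 5.93 / [2790 × (1 + 0.0640 × 5.93)] = 2.01×10^6 / 3849 = 522.0 m³.
F/M = Q·S₀ / (V·X) = 504 × 2090 / (522.0 × 2790) = 0.7233 g bCOD·(g VSS·d)⁻¹.

F/M ≈ 0.723 d⁻¹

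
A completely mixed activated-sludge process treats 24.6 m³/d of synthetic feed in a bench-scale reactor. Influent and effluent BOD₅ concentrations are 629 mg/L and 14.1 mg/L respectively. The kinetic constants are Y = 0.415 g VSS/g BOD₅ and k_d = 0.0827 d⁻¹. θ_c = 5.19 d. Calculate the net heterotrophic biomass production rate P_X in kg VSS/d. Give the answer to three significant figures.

P_X ≈ 4.39 kg VSS/d

Correct the yield for decay: Y_obs = Y/(1 + k_d θ_c) = 0.415 / (1 + 0.0827 × 5.19) = 0.415 / 1.429 = 0.2904.
Q·(S₀ − S) = 24.6 × (629 − 14.1) × 10⁻³ = 15.13 kg/d removed.
Biomass produced: P_X = Y_obs·Q·ΔS = 0.2904 × 15.13 ≈ 4.392 kg VSS/d.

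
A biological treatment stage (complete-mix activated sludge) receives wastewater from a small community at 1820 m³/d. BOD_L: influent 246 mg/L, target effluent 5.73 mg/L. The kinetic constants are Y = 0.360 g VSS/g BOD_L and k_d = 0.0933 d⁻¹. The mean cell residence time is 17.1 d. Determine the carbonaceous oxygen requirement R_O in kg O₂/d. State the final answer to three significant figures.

R_O ≈ 351 kg O₂/d

The observed yield is Y_obs = Y/(1 + k_d·θ_c) = 0.360 / (1 + 0.0933 × 17.1) = 0.360 / 2.595 = 0.1387 g VSS per g BOD_L removed.
Mass of BOD_L removed per day: Q(S₀ − S) = 1820 × 240.3 g/m³ = 437.3 kg/d.
P_X = Y_obs·Q·(S₀ − S) = 0.1387 × 437.3 = 60.65 kg VSS/d.
R_O = Q·(S₀ − S) − 1.42·P_X = 437.3 − 1.42 × 60.65 = 351.2 kg O₂/d.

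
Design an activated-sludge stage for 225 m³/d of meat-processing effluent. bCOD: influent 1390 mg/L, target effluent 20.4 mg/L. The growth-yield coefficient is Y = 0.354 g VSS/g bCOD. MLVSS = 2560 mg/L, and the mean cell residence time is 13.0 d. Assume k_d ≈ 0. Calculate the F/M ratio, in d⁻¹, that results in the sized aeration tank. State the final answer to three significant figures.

F/M ≈ 0.221 d⁻¹

V·X = Y·Q·ΔS·θ_c gives V = 0.354 × 225 × (1390 − 20.4) × 13.0 / 2560 = 554.0 m³.
Food-to-microorganism ratio F/M = Q S₀ / (V X) = 225 × 1390 / (554.0 × 2560) = 0.2205 d⁻¹.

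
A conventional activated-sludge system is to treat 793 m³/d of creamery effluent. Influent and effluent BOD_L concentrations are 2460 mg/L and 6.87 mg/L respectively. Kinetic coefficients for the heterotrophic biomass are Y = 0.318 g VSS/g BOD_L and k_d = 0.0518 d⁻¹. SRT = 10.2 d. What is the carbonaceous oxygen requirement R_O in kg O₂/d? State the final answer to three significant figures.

R_O ≈ 1370 kg O₂/d

Observed yield with endogenous decay: Y_obs = Y / (1 + k_d·θ_c) = 0.318 / (1 + 0.0518 × 10.2) = 0.318 / 1.528 = 0.2081 g VSS/g BOD_L.
Substrate removed = Q·(S₀ − S) = 793 m³/d × (2460 − 6.87) g/m³ = 1.95×10^6 g/d = 1945 kg/d.
Net sludge production P_X = 0.2081 × 1945 = 404.8 kg VSS/d.
R_O = Q·ΔS − 1.42 P_X = 1945 − 574.8 = 1371 kg O₂/d.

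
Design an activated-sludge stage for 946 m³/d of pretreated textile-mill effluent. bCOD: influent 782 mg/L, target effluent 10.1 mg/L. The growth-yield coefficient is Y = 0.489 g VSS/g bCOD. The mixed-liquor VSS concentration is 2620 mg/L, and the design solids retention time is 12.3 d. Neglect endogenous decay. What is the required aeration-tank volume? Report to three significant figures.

V ≈ 1680 m³

Biomass mass balance (decay neglected): V·X = Y·Q·(S₀ − S)·θ_c, so V = 0.489 × 946 × (782 − 10.1) × 12.3 / 2620 = 1676 m³.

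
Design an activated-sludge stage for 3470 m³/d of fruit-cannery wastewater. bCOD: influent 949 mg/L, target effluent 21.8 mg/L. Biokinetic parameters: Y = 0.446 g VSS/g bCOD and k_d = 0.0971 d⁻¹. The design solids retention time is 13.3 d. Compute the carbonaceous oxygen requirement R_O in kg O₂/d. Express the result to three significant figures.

Correct the yield for decay: Y_obs = Y/(1 + k_d θ_c) = 0.446 / (1 + 0.0971 × 13.3) = 0.446 / 2.291 = 0.1946.
Substrate removed = Q·(S₀ − S) = 3470 m³/d × (949 − 21.8) g/m³ = 3.22×10^6 g/d = 3217 kg/d.
Net sludge production P_X = 0.1946 × 3217 = 626.2 kg VSS/d.
R_O = Q·ΔS − 1.42 P_X = 3217 − 889.2 = 2328 kg O₂/d.

R_O ≈ 2330 kg O₂/d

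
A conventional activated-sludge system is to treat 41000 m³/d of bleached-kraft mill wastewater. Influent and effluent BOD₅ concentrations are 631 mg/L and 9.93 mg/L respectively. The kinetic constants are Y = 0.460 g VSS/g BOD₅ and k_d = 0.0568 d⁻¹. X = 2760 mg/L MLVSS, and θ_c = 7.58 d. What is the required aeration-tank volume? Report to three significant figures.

Steady-state biomass mass balance: V·X·(1 + k_d·θ_c) = Y·Q·(S₀ − S)·θ_c, so V = 0.460 × 41000 × (631 − 9.93) × 7.58 / [2760 × (1 + 0.0568 × 7.58)] = 8.88×10^7 / 3948 = 22487 m³.

V ≈ 22500 m³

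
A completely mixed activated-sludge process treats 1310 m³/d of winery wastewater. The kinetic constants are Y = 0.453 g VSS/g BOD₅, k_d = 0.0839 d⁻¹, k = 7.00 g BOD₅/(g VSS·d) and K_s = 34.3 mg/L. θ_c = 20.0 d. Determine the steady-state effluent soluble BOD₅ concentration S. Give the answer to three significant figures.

Effluent substrate depends only on kinetics and SRT: S = K_s(1 + k_d θ_c) / [θ_c(Yk − k_d) − 1] = 34.3 × (1 + 0.0839 × 20.0) / [20.0 × (0.453 × 7.00 − 0.0839) − 1] = 91.86 / 60.74 = 1.512 mg/L.

S ≈ 1.51 mg/L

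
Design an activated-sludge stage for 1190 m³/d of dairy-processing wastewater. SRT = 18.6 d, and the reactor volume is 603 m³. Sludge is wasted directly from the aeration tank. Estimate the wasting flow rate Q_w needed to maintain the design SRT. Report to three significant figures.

Q_w ≈ 32.4 m³/d

For wasting at MLVSS concentration, Q_w = V/θ_c = 603.0/18.6 = 32.42 m³/d.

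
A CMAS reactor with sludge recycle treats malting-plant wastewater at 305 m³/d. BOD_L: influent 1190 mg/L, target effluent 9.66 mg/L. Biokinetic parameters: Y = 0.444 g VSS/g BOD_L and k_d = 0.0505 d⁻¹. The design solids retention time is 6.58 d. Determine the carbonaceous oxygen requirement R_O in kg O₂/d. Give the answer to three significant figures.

R_O ≈ 190 kg O₂/d

Observed yield with endogenous decay: Y_obs = Y / (1 + k_d·θ_c) = 0.444 / (1 + 0.0505 × 6.58) = 0.444 / 1.332 = 0.3333 g VSS/g BOD_L.
Mass of BOD_L removed per day: Q(S₀ − S) = 305 × 1180 g/m³ = 360.0 kg/d.
Biomass synthesised: P_X = Y_obs × 360.0 = 120.0 kg VSS/d.
R_O = Q·(S₀ − S) − 1.42·P_X = 360.0 − 1.42 × 120.0 = 189.6 kg O₂/d.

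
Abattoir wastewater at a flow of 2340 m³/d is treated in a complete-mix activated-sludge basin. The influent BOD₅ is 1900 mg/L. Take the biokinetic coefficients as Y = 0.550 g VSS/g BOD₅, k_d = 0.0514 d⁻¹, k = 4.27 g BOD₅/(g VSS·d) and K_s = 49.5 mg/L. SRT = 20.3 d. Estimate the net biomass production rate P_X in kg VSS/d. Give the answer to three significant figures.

P_X ≈ 1200 kg VSS/d

For a completely mixed reactor with recycle the Lawrence–McCarty relation gives S = K_s·(1 + k_d·θ_c) / [θ_c·(Y·k − k_d) − 1] = 49.5 × (1 + 0.0514 × 20.3) / [20.3 × (0.550 × 4.27 − 0.0514) − 1] = 101.1 / 45.63 = 2.217 mg/L.
Observed yield with endogenous decay: Y_obs = Y / (1 + k_d·θ_c) = 0.550 / (1 + 0.0514 × 20.3) = 0.550 / 2.043 = 0.2692 g VSS/g BOD₅.
Mass of BOD₅ removed per day: Q(S₀ − S) = 2340 × 1898 g/m³ = 4441 kg/d.
Net biomass production P_X = Y_obs × Q·(S₀ − S) = 0.2692 × 4441 = 1195 kg VSS/d.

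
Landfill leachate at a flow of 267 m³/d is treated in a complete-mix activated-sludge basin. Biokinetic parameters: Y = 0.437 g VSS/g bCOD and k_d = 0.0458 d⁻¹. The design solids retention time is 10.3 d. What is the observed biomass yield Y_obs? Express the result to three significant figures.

Correct the yield for decay: Y_obs = Y/(1 + k_d θ_c) = 0.437 / (1 + 0.0458 × 10.3) = 0.437 / 1.472 = 0.2969.

Y_obs ≈ 0.297 g VSS/g bCOD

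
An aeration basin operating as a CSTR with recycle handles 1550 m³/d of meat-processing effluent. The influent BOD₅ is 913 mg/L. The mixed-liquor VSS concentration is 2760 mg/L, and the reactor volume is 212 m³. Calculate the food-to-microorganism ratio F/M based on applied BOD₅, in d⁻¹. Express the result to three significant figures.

F/M = applied load / biomass = Q·S₀/(V·X) = 1550 × 913 / (212.0 × 2760) = 2.419 d⁻¹.

F/M ≈ 2.42 d⁻¹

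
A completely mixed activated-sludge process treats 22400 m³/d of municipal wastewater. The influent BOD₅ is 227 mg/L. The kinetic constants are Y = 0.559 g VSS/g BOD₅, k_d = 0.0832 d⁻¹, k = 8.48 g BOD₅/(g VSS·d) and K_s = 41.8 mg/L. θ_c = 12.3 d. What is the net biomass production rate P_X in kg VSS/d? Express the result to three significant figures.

P_X ≈ 1400 kg VSS/d

Effluent substrate depends only on kinetics and SRT: S = K_s(1 + k_d θ_c) / [θ_c(Yk − k_d) − 1] = 41.8 × (1 + 0.0832 × 12.3) / [12.3 × (0.559 × 8.48 − 0.0832) − 1] = 84.58 / 56.28 = 1.503 mg/L.
The observed yield is Y_obs = Y/(1 + k_d·θ_c) = 0.559 / (1 + 0.0832 × 12.3) = 0.559 / 2.023 = 0.2763 g VSS per g BOD₅ removed.
ΔS = 227 − 1.50 = 225.5 mg/L, so the substrate removal rate is 22400 × 225.5/1000 = 5051 kg BOD₅/d.
Biomass produced: P_X = Y_obs·Q·ΔS = 0.2763 × 5051 ≈ 1396 kg VSS/d.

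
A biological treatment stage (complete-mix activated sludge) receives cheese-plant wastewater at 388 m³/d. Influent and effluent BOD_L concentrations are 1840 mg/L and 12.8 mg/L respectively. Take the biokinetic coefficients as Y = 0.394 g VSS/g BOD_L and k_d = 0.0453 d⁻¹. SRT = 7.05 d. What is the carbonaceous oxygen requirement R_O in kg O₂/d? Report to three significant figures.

R_O ≈ 408 kg O₂/d

Y_obs = Y / (1 + k_d θ_c) = 0.394 / (1 + 0.0453 × 7.05) = 0.394 / 1.319 = 0.2986.
Q·(S₀ − S) = 388 × (1840 − 12.8) × 10⁻³ = 709.0 kg/d removed.
P_X = Y_obs·Q·(S₀ − S) = 0.2986 × 709.0 = 211.7 kg VSS/d.
R_O = Q·(S₀ − S) − 1.42·P_X = 709.0 − 1.42 × 211.7 = 408.3 kg O₂/d.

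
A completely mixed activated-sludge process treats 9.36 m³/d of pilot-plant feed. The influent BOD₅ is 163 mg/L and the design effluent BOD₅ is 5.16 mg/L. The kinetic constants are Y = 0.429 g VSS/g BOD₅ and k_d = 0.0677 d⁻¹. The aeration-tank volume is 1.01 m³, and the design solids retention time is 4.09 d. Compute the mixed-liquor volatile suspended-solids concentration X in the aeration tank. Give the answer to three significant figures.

X ≈ 2010 mg/L

From V·X·(1 + k_d·θ_c) = Y·Q·(S₀ − S)·θ_c: X = 0.429 × 9.36 × (163 − 5.16) × 4.09 / [1.01 × (1 + 0.0677 × 4.09)] = 2010 mg/L.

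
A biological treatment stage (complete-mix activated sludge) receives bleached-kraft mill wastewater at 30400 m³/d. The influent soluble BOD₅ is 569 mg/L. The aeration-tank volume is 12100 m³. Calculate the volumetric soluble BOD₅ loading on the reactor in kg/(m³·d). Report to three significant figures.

Applied soluble BOD₅ load per unit volume = Q·S₀/V = (30400 × 569/1000)/12100 = 1.430 kg soluble BOD₅·m⁻³·d⁻¹.

L_v ≈ 1.43 kg soluble BOD₅/(m³·d)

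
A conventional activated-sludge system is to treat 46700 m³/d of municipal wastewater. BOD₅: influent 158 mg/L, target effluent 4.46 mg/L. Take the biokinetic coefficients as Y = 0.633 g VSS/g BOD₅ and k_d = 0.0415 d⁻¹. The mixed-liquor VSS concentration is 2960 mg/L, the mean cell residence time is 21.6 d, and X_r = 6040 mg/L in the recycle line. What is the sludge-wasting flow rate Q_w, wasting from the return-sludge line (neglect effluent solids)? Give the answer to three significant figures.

From the SRT design equation V = Y Q (S₀−S) θ_c / [X (1 + k_d θ_c)] = 0.633 × 46700 × (158 − 4.46) × 21.6 / [2960 × (1 + 0.0415 × 21.6)] = 9.8×10^7 / 5613 = 17465 m³.
θ_c = V·X/(Q_w·X_r) when wasting from the recycle, so Q_w = V·X/(θ_c·X_r) = 17465 × 2960 / (21.6 × 6040) = 396.3 m³/d.

Q_w ≈ 396 m³/d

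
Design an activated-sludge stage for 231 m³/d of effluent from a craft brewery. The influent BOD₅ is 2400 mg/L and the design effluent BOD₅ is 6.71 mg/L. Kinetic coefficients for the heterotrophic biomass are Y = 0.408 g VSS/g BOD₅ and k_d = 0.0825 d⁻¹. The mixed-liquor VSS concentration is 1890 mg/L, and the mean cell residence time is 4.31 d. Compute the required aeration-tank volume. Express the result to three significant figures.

Rearranging the biomass balance for a CMAS with decay, V = Y·Q·ΔS·θ_c / [X·(1+k_d θ_c)] = 0.408 × 231 × (2400 − 6.71) × 4.31 / [1890 × (1 + 0.0825 × 4.31)] = 9.72×10^5 / 2562 = 379.5 m³.

V ≈ 379 m³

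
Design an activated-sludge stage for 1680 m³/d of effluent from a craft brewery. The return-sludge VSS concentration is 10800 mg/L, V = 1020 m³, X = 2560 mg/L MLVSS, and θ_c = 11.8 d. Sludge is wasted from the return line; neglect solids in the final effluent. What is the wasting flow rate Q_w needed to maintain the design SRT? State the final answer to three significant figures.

θ_c = V·X/(Q_w·X_r) when wasting from the recycle, so Q_w = V·X/(θ_c·X_r) = 1020 × 2560 / (11.8 × 10800) = 20.49 m³/d.

Q_w ≈ 20.5 m³/d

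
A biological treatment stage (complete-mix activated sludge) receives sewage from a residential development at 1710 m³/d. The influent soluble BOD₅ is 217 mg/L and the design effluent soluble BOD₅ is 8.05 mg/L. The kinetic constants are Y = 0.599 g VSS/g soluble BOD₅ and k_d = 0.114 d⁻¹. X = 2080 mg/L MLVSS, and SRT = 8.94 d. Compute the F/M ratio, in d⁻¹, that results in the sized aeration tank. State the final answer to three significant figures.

Steady-state biomass mass balance: V·X·(1 + k_d·θ_c) = Y·Q·(S₀ − S)·θ_c, so V = 0.599 × 1710 × (217 − 8.05) × 8.94 / [2080 × (1 + 0.114 × 8.94)] = 1.91×10^6 / 4200 = 455.6 m³.
F/M = applied load / biomass = Q·S₀/(V·X) = 1710 × 217 / (455.6 × 2080) = 0.3916 d⁻¹.

F/M ≈ 0.392 d⁻¹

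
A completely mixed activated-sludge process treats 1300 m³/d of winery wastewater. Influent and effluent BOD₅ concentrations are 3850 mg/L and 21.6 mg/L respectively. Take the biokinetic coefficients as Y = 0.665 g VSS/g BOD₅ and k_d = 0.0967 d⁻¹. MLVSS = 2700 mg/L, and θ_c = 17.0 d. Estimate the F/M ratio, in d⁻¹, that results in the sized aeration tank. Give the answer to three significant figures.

From the SRT design equation V = Y Q (S₀−S) θ_c / [X (1 + k_d θ_c)] = 0.665 × 1300 × (3850 − 21.6) × 17.0 / [2700 × (1 + 0.0967 × 17.0)] = 5.63×10^7 / 7139 = 7882 m³.
Food-to-microorganism ratio F/M = Q S₀ / (V X) = 1300 × 3850 / (7882 × 2700) = 0.2352 d⁻¹.

F/M ≈ 0.235 d⁻¹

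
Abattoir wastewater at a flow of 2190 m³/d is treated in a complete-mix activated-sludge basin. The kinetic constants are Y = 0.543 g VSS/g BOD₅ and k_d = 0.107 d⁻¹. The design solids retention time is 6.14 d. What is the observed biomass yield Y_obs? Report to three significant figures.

Observed yield with endogenous decay: Y_obs = Y / (1 + k_d·θ_c) = 0.543 / (1 + 0.107 × 6.14) = 0.543 / 1.657 = 0.3277 g VSS/g BOD₅.

Y_obs ≈ 0.328 g VSS/g BOD₅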